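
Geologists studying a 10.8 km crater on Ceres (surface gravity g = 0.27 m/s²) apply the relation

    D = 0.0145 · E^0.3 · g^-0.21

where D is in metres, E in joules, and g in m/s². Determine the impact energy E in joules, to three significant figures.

Rearranging: E = [D / (0.0145 · g^-0.21)]^(1/0.3).
D = 10800 m.
g^-0.21 = 0.27^-0.21 = 1.316
D / (0.0145 × 1.316) = 10800 / (0.01908) = 5.660 × 10^5
E = (5.660 × 10^5)^3.3333 = 1.499 × 10^19 J

E ≈ 1.50 × 10^19 J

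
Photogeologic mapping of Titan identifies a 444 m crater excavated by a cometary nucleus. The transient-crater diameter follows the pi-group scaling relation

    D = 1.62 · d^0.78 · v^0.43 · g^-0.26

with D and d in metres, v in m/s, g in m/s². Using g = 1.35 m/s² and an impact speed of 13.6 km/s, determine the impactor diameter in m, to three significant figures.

d ≈ 7.77 m

Rearranging for d: d = [D / (1.62 · 13600^0.43 · 1.35^-0.26)]^(1/0.78).
13600^0.43 = 59.90
1.35^-0.26 = 0.9249
Denominator = 1.62 × 59.90 × 0.9249 = 89.75
D / 89.75 = 444 / 89.75 = 4.947
d = 4.947^(1/0.78) = 4.947^1.2821 = 7.766 m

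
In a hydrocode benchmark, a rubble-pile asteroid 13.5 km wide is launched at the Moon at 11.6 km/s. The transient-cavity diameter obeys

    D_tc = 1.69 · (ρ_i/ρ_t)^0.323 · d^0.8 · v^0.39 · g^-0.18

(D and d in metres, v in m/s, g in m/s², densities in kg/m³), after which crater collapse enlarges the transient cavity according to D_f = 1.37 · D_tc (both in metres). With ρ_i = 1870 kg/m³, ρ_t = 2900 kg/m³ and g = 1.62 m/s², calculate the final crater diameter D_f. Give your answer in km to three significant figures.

D_f ≈ 143 km

In SI: d = 13500 m, v = 11600 m/s.
(ρ_i/ρ_t)^0.323 = (1870/2900)^0.323 = 0.8679
d^0.8 = 13500^0.8 = 2015
v^0.39 = 11600^0.39 = 38.47
g^-0.18 = 1.62^-0.18 = 0.9168
D_tc = 1.69 × 0.8679 × 2015 × 38.47 × 0.9168 = 1.042 × 10^5 m
D_f = 1.37 × 1.042 × 10^5 = 1.428 × 10^5 m
     = 142.8 km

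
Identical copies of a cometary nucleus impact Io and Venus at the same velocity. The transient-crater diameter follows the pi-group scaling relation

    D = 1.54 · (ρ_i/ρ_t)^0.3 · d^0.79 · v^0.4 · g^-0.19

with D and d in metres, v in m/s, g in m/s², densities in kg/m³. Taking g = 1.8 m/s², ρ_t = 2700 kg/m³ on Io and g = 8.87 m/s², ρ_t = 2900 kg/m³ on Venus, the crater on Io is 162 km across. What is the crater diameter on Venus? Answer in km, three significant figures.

The impactor-only factors (d, v, ρ_i) cancel in the ratio, leaving D_Venus/D_Io = (g_Venus/g_Io)^-0.19 · (ρ_t,Io/ρ_t,Venus)^0.3.
(8.87/1.8)^-0.19 = 4.928^-0.19 = 0.7386
(2700/2900)^0.3 = 0.9310^0.3 = 0.9788
Ratio = 0.7386 × 0.9788 = 0.7229
D_Venus = 0.7229 × 162 km = 117 km

D ≈ 117 km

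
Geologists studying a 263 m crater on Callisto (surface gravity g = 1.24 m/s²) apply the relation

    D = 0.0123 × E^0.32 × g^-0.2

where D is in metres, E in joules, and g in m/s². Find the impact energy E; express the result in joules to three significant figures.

Rearranging: E = [D / (0.0123 · g^-0.2)]^(1/0.32).
g^-0.2 = 1.24^-0.2 = 0.9579
D / (0.0123 × 0.9579) = 263 / (0.01178) = 2.233 × 10^4
E = (2.233 × 10^4)^3.125 = 3.893 × 10^13 J

E ≈ 3.89 × 10^13 J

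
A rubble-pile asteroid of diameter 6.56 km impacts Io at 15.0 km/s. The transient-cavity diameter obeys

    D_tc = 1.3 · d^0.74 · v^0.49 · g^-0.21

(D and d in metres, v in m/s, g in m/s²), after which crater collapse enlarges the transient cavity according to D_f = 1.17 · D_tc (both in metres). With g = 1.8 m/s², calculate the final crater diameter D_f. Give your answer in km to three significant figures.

In SI: d = 6560 m, v = 15000 m/s.
d^0.74 = 6560^0.74 = 667.6
v^0.49 = 15000^0.49 = 111.2
g^-0.21 = 1.8^-0.21 = 0.8839
D_tc = 1.3 × 667.6 × 111.2 × 0.8839 = 85300 m
D_f = 1.17 × 85300 = 99801 m
     = 99.80 km

D_f ≈ 99.8 km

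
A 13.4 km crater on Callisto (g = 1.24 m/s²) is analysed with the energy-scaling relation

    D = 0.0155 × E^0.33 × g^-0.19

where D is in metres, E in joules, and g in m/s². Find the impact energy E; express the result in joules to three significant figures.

E ≈ 1.11 × 10^18 J

Rearranging: E = [D / (0.0155 · g^-0.19)]^(1/0.33).
D = 13400 m.
g^-0.19 = 1.24^-0.19 = 0.9600
D / (0.0155 × 0.9600) = 13400 / (0.01488) = 9.005 × 10^5
E = (9.005 × 10^5)^3.0303 = 1.106 × 10^18 J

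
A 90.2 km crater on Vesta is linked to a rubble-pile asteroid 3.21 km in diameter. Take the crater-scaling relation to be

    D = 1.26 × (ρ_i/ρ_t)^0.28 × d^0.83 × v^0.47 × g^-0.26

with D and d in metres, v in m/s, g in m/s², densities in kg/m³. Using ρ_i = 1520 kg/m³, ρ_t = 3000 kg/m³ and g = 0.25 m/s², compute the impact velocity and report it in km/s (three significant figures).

v ≈ 9.55 km/s

Rearranging for v: v = [D / (1.26 · (1520/3000)^0.28 · 3210^0.83 · 0.25^-0.26)]^(1/0.47).
D = 90200 m.
(1520/3000)^0.28 = 0.8267
3210^0.83 = 813.6
0.25^-0.26 = 1.434
Denominator = 1.26 × 0.8267 × 813.6 × 1.434 = 1215
D / 1215 = 90200 / 1215 = 74.24
v = 74.24^(1/0.47) = 74.24^2.1277 = 9553 m/s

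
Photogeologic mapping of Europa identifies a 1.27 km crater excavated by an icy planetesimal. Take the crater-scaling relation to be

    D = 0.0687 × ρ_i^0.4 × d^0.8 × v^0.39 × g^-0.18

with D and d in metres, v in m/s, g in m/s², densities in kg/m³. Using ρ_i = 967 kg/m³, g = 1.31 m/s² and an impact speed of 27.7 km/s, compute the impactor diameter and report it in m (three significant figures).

d ≈ 50.3 m

Rearranging for d: d = [D / (0.0687 · 967^0.4 · 27700^0.39 · 1.31^-0.18)]^(1/0.8).
D = 1270 m.
967^0.4 = 15.64
27700^0.39 = 54.02
1.31^-0.18 = 0.9526
Denominator = 0.0687 × 15.64 × 54.02 × 0.9526 = 55.29
D / 55.29 = 1270 / 55.29 = 22.97
d = 22.97^(1/0.8) = 22.97^1.25 = 50.29 m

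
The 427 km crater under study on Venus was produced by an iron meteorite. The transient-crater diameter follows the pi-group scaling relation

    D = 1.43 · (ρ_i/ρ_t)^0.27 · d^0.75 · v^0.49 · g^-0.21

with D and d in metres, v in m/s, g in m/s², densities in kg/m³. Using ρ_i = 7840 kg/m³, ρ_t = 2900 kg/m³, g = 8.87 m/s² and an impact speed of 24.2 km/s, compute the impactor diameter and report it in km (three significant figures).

Rearranging for d: d = [D / (1.43 · (7840/2900)^0.27 · 24200^0.49 · 8.87^-0.21)]^(1/0.75).
D = 427000 m.
(7840/2900)^0.27 = 1.308
24200^0.49 = 140.6
8.87^-0.21 = 0.6323
Denominator = 1.43 × 1.308 × 140.6 × 0.6323 = 166.3
D / 166.3 = 427000 / 166.3 = 2568
d = 2568^(1/0.75) = 2568^1.3333 = 35157 m

d ≈ 35.2 km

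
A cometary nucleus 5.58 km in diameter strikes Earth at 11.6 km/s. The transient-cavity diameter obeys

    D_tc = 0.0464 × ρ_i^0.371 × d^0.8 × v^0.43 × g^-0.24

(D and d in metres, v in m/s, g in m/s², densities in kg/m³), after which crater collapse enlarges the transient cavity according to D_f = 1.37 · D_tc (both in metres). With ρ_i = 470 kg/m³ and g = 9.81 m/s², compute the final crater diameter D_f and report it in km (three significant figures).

D_f ≈ 20.0 km

In SI: d = 5580 m, v = 11600 m/s.
ρ_i^0.371 = 470^0.371 = 9.803
d^0.8 = 5580^0.8 = 993.8
v^0.43 = 11600^0.43 = 55.94
g^-0.24 = 9.81^-0.24 = 0.5781
D_tc = 0.0464 × 9.803 × 993.8 × 55.94 × 0.5781 = 14620 m
D_f = 1.37 × 14620 = 20029 m
     = 20.03 km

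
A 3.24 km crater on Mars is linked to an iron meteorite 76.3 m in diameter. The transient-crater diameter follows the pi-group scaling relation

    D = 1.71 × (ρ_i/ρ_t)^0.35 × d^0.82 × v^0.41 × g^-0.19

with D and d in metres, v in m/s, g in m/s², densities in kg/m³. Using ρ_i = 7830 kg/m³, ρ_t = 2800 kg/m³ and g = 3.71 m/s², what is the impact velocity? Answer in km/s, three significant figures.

Rearranging for v: v = [D / (1.71 · (7830/2800)^0.35 · 76.3^0.82 · 3.71^-0.19)]^(1/0.41).
D = 3240 m.
(7830/2800)^0.35 = 1.433
76.3^0.82 = 34.97
3.71^-0.19 = 0.7795
Denominator = 1.71 × 1.433 × 34.97 × 0.7795 = 66.80
D / 66.80 = 3240 / 66.80 = 48.50
v = 48.50^(1/0.41) = 48.50^2.439 = 12928 m/s

v ≈ 12.9 km/s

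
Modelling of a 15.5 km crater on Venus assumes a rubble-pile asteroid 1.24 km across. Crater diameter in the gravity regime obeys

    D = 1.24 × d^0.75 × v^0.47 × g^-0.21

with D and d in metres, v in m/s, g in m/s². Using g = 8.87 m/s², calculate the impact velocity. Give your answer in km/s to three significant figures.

Rearranging for v: v = [D / (1.24 · 1240^0.75 · 8.87^-0.21)]^(1/0.47).
D = 15500 m.
1240^0.75 = 209.0
8.87^-0.21 = 0.6323
Denominator = 1.24 × 209.0 × 0.6323 = 163.9
D / 163.9 = 15500 / 163.9 = 94.57
v = 94.57^(1/0.47) = 94.57^2.1277 = 15989 m/s

v ≈ 16.0 km/s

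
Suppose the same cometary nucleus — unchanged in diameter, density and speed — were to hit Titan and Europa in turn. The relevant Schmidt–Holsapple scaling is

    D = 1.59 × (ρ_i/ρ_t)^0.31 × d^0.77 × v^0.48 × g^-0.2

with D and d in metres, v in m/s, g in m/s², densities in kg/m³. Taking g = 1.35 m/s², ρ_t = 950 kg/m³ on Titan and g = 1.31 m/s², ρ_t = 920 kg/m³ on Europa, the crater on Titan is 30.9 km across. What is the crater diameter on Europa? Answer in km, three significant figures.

The impactor-only factors (d, v, ρ_i) cancel in the ratio, leaving D_Europa/D_Titan = (g_Europa/g_Titan)^-0.2 · (ρ_t,Titan/ρ_t,Europa)^0.31.
(1.31/1.35)^-0.2 = 0.9704^-0.2 = 1.006
(950/920)^0.31 = 1.033^0.31 = 1.010
Ratio = 1.006 × 1.010 = 1.016
D_Europa = 1.016 × 30.9 km = 31.4 km

D ≈ 31.4 km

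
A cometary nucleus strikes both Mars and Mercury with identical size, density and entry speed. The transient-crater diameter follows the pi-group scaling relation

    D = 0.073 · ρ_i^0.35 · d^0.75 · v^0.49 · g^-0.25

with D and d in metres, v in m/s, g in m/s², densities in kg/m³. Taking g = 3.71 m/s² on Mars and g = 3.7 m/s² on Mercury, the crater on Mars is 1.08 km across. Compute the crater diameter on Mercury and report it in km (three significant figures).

All impactor-dependent factors cancel in the ratio, leaving D_Mercury/D_Mars = (g_Mercury/g_Mars)^-0.25.
(3.7/3.71)^-0.25 = 0.9973^-0.25 = 1.001
D_Mercury = 1.001 × 1.08 km = 1.08 km

D ≈ 1.08 km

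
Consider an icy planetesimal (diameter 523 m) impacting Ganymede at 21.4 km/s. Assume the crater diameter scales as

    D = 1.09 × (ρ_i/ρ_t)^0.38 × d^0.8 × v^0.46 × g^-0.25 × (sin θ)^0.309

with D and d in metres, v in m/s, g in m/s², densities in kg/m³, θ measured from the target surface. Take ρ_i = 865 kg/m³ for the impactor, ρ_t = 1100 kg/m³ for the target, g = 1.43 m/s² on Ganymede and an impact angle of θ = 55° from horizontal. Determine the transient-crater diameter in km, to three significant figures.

D ≈ 12.6 km

In SI units: v = 21400 m/s.
(ρ_i/ρ_t)^0.38 = (865/1100)^0.38 = 0.9127
d^0.8 = 523^0.8 = 149.6
v^0.46 = 21400^0.46 = 98.17
g^-0.25 = 1.43^-0.25 = 0.9145
(sin 55°)^0.309 = 0.8192^0.309 = 0.9402
D = 1.09 × 0.9127 × 149.6 × 98.17 × 0.9145 × 0.9402 = 12562 m
   = 12.56 km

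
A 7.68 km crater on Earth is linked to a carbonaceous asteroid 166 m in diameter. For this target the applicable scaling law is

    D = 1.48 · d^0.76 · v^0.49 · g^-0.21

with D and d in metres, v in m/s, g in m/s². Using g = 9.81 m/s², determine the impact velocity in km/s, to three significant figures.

v ≈ 36.6 km/s

Rearranging for v: v = [D / (1.48 · 166^0.76 · 9.81^-0.21)]^(1/0.49).
D = 7680 m.
166^0.76 = 48.67
9.81^-0.21 = 0.6191
Denominator = 1.48 × 48.67 × 0.6191 = 44.59
D / 44.59 = 7680 / 44.59 = 172.2
v = 172.2^(1/0.49) = 172.2^2.0408 = 36584 m/s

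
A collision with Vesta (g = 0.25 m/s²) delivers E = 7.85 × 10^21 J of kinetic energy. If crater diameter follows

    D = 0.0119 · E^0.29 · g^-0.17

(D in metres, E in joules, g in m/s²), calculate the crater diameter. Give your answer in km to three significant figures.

E^0.29 = (7.85 × 10^21)^0.29 = 2.236 × 10^6
g^-0.17 = 0.25^-0.17 = 1.266
D = 0.0119 × 2.236 × 10^6 × 1.266 = 33686 m
   = 33.69 km

D ≈ 33.7 km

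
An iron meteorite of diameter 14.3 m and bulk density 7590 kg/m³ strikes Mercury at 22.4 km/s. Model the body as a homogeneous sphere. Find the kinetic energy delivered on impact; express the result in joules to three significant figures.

v = 22400 m/s.
Mass m = (π/6) ρ d³ = (π/6) × 7590 × (14.3)³ = 1.162 × 10^7 kg
E = ½ m v² = 0.5 × 1.162 × 10^7 × (22400)² = 2.915 × 10^15 J

E ≈ 2.92 × 10^15 J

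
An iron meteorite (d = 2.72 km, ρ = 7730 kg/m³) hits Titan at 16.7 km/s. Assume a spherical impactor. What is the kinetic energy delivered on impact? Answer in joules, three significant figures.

E ≈ 1.14 × 10^22 J

d = 2720 m; v = 16700 m/s.
Mass m = (π/6) ρ d³ = (π/6) × 7730 × (2720)³ = 8.145 × 10^13 kg
E = ½ m v² = 0.5 × 8.145 × 10^13 × (16700)² = 1.136 × 10^22 J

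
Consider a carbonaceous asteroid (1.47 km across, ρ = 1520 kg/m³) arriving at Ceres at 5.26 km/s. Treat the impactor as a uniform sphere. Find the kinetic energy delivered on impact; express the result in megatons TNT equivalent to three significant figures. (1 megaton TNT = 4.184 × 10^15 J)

E ≈ 8360 Mt TNT

d = 1470 m; v = 5260 m/s.
Mass m = (π/6) ρ d³ = (π/6) × 1520 × (1470)³ = 2.528 × 10^12 kg
E = ½ m v² = 0.5 × 2.528 × 10^12 × (5260)² = 3.497 × 10^19 J
   = 3.497 × 10^19 / 4.184×10^15 = 8358 Mt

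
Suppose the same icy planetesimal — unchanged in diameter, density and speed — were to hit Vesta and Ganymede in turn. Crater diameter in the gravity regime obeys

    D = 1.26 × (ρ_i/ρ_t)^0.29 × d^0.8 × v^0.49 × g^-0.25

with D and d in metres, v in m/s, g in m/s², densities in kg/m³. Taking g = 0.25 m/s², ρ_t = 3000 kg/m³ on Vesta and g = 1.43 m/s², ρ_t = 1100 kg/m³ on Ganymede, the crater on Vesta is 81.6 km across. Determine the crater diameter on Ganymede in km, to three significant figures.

D ≈ 70.6 km

The impactor-only factors (d, v, ρ_i) cancel in the ratio, leaving D_Ganymede/D_Vesta = (g_Ganymede/g_Vesta)^-0.25 · (ρ_t,Vesta/ρ_t,Ganymede)^0.29.
(1.43/0.25)^-0.25 = 5.720^-0.25 = 0.6466
(3000/1100)^0.29 = 2.727^0.29 = 1.338
Ratio = 0.6466 × 1.338 = 0.8652
D_Ganymede = 0.8652 × 81.6 km = 70.6 km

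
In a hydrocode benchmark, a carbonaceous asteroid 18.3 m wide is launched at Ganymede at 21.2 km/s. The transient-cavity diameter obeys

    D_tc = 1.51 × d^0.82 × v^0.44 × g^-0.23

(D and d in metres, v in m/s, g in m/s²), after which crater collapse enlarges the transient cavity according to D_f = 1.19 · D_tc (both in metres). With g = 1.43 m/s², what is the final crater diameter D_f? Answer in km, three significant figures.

v = 21200 m/s.
d^0.82 = 18.3^0.82 = 10.84
v^0.44 = 21200^0.44 = 80.09
g^-0.23 = 1.43^-0.23 = 0.9210
D_tc = 1.51 × 10.84 × 80.09 × 0.9210 = 1207 m
D_f = 1.19 × 1207 = 1436 m
     = 1.436 km

D_f ≈ 1.44 km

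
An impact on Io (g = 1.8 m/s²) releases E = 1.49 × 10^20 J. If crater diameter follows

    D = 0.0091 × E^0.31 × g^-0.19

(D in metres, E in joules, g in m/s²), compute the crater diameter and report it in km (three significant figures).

E^0.31 = (1.49 × 10^20)^0.31 = 1.793 × 10^6
g^-0.19 = 1.8^-0.19 = 0.8943
D = 0.0091 × 1.793 × 10^6 × 0.8943 = 14592 m
   = 14.59 km

D ≈ 14.6 km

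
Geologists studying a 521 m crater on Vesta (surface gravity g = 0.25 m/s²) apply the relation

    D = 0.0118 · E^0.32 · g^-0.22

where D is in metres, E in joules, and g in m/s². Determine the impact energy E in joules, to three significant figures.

Rearranging: E = [D / (0.0118 · g^-0.22)]^(1/0.32).
g^-0.22 = 0.25^-0.22 = 1.357
D / (0.0118 × 1.357) = 521 / (0.01601) = 3.254 × 10^4
E = (3.254 × 10^4)^3.125 = 1.263 × 10^14 J

E ≈ 1.26 × 10^14 J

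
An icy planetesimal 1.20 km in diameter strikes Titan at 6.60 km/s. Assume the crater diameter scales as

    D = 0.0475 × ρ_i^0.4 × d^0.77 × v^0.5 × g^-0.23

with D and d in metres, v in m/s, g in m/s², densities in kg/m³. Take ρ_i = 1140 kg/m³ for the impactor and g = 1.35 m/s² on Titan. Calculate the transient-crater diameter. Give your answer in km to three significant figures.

In SI units: d = 1200 m, v = 6600 m/s.
ρ_i^0.4 = 1140^0.4 = 16.70
d^0.77 = 1200^0.77 = 234.9
v^0.5 = 6600^0.5 = 81.24
g^-0.23 = 1.35^-0.23 = 0.9333
D = 0.0475 × 16.70 × 234.9 × 81.24 × 0.9333 = 14128 m
   = 14.13 km

D ≈ 14.1 km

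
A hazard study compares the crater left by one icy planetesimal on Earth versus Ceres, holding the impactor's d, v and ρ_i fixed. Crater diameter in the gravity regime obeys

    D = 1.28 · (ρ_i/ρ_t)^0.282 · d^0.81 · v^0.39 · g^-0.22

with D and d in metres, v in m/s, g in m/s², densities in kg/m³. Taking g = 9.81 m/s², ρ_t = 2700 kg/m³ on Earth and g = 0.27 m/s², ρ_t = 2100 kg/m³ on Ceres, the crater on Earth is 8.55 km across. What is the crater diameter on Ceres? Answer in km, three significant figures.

The impactor-only factors (d, v, ρ_i) cancel in the ratio, leaving D_Ceres/D_Earth = (g_Ceres/g_Earth)^-0.22 · (ρ_t,Earth/ρ_t,Ceres)^0.282.
(0.27/9.81)^-0.22 = 0.02752^-0.22 = 2.204
(2700/2100)^0.282 = 1.286^0.282 = 1.074
Ratio = 2.204 × 1.074 = 2.367
D_Ceres = 2.367 × 8.55 km = 20.2 km

D ≈ 20.2 km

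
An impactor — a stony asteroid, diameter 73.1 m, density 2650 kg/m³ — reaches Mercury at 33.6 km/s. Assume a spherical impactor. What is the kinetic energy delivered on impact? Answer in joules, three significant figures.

v = 33600 m/s.
Mass m = (π/6) ρ d³ = (π/6) × 2650 × (73.1)³ = 5.420 × 10^8 kg
E = ½ m v² = 0.5 × 5.420 × 10^8 × (33600)² = 3.059 × 10^17 J

E ≈ 3.06 × 10^17 J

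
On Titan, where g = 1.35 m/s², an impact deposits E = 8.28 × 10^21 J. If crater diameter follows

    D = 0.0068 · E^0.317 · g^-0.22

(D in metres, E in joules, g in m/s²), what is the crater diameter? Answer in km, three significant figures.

E^0.317 = (8.28 × 10^21)^0.317 = 8.872 × 10^6
g^-0.22 = 1.35^-0.22 = 0.9361
D = 0.0068 × 8.872 × 10^6 × 0.9361 = 56475 m
   = 56.47 km

D ≈ 56.5 km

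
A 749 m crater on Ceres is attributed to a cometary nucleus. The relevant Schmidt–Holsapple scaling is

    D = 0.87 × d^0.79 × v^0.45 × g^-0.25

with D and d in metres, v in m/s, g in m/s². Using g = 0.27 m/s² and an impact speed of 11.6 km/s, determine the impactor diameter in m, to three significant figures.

Rearranging for d: d = [D / (0.87 · 11600^0.45 · 0.27^-0.25)]^(1/0.79).
11600^0.45 = 67.45
0.27^-0.25 = 1.387
Denominator = 0.87 × 67.45 × 1.387 = 81.39
D / 81.39 = 749 / 81.39 = 9.203
d = 9.203^(1/0.79) = 9.203^1.2658 = 16.60 m

d ≈ 16.6 m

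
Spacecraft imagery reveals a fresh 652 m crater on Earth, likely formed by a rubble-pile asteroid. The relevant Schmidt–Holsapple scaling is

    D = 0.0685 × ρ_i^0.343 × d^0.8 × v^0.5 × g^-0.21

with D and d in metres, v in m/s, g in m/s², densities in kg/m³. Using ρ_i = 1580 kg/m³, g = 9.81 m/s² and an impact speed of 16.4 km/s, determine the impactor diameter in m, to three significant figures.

d ≈ 16.9 m

Rearranging for d: d = [D / (0.0685 · 1580^0.343 · 16400^0.5 · 9.81^-0.21)]^(1/0.8).
1580^0.343 = 12.51
16400^0.5 = 128.1
9.81^-0.21 = 0.6191
Denominator = 0.0685 × 12.51 × 128.1 × 0.6191 = 67.96
D / 67.96 = 652 / 67.96 = 9.594
d = 9.594^(1/0.8) = 9.594^1.25 = 16.88 m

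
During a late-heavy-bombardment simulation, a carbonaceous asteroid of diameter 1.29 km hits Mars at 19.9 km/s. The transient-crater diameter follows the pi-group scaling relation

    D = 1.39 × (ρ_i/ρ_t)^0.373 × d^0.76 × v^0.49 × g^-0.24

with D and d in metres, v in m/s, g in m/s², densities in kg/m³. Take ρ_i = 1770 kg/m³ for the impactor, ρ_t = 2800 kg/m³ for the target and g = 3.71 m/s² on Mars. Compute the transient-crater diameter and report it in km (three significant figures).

D ≈ 25.3 km

In SI units: d = 1290 m, v = 19900 m/s.
(ρ_i/ρ_t)^0.373 = (1770/2800)^0.373 = 0.8428
d^0.76 = 1290^0.76 = 231.2
v^0.49 = 19900^0.49 = 127.8
g^-0.24 = 3.71^-0.24 = 0.7300
D = 1.39 × 0.8428 × 231.2 × 127.8 × 0.7300 = 25269 m
   = 25.27 km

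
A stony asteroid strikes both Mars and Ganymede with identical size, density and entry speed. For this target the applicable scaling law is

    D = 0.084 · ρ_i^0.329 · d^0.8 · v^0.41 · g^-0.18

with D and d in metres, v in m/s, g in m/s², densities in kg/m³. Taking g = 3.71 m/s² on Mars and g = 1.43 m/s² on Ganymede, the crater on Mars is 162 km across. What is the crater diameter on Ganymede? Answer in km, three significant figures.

All impactor-dependent factors cancel in the ratio, leaving D_Ganymede/D_Mars = (g_Ganymede/g_Mars)^-0.18.
(1.43/3.71)^-0.18 = 0.3854^-0.18 = 1.187
D_Ganymede = 1.187 × 162 km = 192 km

D ≈ 192 km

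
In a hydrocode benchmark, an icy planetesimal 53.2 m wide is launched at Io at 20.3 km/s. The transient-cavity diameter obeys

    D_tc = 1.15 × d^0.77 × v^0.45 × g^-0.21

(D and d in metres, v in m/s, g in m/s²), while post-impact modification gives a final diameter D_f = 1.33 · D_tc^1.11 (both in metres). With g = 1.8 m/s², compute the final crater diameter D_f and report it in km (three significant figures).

v = 20300 m/s.
d^0.77 = 53.2^0.77 = 21.33
v^0.45 = 20300^0.45 = 86.77
g^-0.21 = 1.8^-0.21 = 0.8839
D_tc = 1.15 × 21.33 × 86.77 × 0.8839 = 1881 m
D_f = 1.33 × (1881)^1.11 = 5734 m
     = 5.734 km

D_f ≈ 5.73 km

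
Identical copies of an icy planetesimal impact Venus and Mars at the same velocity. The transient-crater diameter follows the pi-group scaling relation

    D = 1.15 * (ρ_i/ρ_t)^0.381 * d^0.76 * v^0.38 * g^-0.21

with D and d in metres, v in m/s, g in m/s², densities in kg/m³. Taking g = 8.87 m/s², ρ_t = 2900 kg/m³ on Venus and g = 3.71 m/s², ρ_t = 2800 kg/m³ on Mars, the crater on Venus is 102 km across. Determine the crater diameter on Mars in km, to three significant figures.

D ≈ 124 km

The impactor-only factors (d, v, ρ_i) cancel in the ratio, leaving D_Mars/D_Venus = (g_Mars/g_Venus)^-0.21 · (ρ_t,Venus/ρ_t,Mars)^0.381.
(3.71/8.87)^-0.21 = 0.4183^-0.21 = 1.201
(2900/2800)^0.381 = 1.036^0.381 = 1.014
Ratio = 1.201 × 1.014 = 1.218
D_Mars = 1.218 × 102 km = 124 km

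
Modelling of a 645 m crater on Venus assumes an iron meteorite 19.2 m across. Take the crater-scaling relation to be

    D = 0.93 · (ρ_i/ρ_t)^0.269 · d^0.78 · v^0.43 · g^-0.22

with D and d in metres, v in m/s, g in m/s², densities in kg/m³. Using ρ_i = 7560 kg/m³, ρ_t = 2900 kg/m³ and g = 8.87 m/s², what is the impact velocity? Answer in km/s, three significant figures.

v ≈ 31.9 km/s

Rearranging for v: v = [D / (0.93 · (7560/2900)^0.269 · 19.2^0.78 · 8.87^-0.22)]^(1/0.43).
(7560/2900)^0.269 = 1.294
19.2^0.78 = 10.02
8.87^-0.22 = 0.6187
Denominator = 0.93 × 1.294 × 10.02 × 0.6187 = 7.460
D / 7.460 = 645 / 7.460 = 86.46
v = 86.46^(1/0.43) = 86.46^2.3256 = 31934 m/s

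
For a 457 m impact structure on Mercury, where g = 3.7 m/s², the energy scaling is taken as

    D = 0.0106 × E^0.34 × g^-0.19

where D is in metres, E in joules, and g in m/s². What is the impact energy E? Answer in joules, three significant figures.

Rearranging: E = [D / (0.0106 · g^-0.19)]^(1/0.34).
g^-0.19 = 3.7^-0.19 = 0.7799
D / (0.0106 × 0.7799) = 457 / (8.267 × 10^-3) = 5.528 × 10^4
E = (5.528 × 10^4)^2.9412 = 8.889 × 10^13 J

E ≈ 8.89 × 10^13 J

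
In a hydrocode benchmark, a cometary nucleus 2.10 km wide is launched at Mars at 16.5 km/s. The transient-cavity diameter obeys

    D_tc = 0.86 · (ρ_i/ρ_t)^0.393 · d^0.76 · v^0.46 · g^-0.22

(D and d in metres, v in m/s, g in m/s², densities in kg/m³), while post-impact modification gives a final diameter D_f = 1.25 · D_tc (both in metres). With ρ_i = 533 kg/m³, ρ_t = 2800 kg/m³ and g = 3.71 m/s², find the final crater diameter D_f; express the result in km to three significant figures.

D_f ≈ 12.2 km

In SI: d = 2100 m, v = 16500 m/s.
(ρ_i/ρ_t)^0.393 = (533/2800)^0.393 = 0.5210
d^0.76 = 2100^0.76 = 334.9
v^0.46 = 16500^0.46 = 87.10
g^-0.22 = 3.71^-0.22 = 0.7494
D_tc = 0.86 × 0.5210 × 334.9 × 87.10 × 0.7494 = 9795 m
D_f = 1.25 × 9795 = 12244 m
     = 12.24 km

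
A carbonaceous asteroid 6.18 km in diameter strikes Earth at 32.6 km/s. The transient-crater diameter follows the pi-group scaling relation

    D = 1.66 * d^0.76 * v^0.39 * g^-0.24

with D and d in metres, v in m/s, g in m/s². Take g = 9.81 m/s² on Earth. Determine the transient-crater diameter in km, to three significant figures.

In SI units: d = 6180 m, v = 32600 m/s.
d^0.76 = 6180^0.76 = 760.6
v^0.39 = 32600^0.39 = 57.56
g^-0.24 = 9.81^-0.24 = 0.5781
D = 1.66 × 760.6 × 57.56 × 0.5781 = 42013 m
   = 42.01 km

D ≈ 42.0 km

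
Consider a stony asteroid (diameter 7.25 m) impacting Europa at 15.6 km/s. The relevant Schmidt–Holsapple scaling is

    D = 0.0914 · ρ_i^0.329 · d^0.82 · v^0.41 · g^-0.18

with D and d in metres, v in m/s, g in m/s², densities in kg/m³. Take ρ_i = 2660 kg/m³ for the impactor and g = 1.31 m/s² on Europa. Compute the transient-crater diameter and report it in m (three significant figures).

D ≈ 310 m

In SI units: v = 15600 m/s.
ρ_i^0.329 = 2660^0.329 = 13.39
d^0.82 = 7.25^0.82 = 5.075
v^0.41 = 15600^0.41 = 52.38
g^-0.18 = 1.31^-0.18 = 0.9526
D = 0.0914 × 13.39 × 5.075 × 52.38 × 0.9526 = 309.9 m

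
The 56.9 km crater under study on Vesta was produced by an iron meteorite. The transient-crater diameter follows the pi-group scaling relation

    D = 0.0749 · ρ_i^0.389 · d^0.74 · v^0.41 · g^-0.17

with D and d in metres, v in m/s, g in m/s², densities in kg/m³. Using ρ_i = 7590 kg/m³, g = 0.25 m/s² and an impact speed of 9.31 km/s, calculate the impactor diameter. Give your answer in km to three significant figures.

d ≈ 3.71 km

Rearranging for d: d = [D / (0.0749 · 7590^0.389 · 9310^0.41 · 0.25^-0.17)]^(1/0.74).
D = 56900 m.
7590^0.389 = 32.32
9310^0.41 = 42.39
0.25^-0.17 = 1.266
Denominator = 0.0749 × 32.32 × 42.39 × 1.266 = 129.9
D / 129.9 = 56900 / 129.9 = 438.0
d = 438.0^(1/0.74) = 438.0^1.3514 = 3713 m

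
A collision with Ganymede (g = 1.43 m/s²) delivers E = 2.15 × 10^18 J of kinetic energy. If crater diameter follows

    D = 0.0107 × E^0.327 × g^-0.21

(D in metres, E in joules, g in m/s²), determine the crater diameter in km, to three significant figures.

D ≈ 9.81 km

E^0.327 = (2.15 × 10^18)^0.327 = 9.879 × 10^5
g^-0.21 = 1.43^-0.21 = 0.9276
D = 0.0107 × 9.879 × 10^5 × 0.9276 = 9805 m
   = 9.805 km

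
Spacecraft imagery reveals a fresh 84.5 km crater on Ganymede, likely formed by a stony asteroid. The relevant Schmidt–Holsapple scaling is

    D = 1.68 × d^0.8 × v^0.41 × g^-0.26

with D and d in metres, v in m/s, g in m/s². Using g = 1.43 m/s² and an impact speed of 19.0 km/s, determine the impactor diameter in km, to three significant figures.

d ≈ 5.43 km

Rearranging for d: d = [D / (1.68 · 19000^0.41 · 1.43^-0.26)]^(1/0.8).
D = 84500 m.
19000^0.41 = 56.79
1.43^-0.26 = 0.9112
Denominator = 1.68 × 56.79 × 0.9112 = 86.94
D / 86.94 = 84500 / 86.94 = 971.9
d = 971.9^(1/0.8) = 971.9^1.25 = 5427 m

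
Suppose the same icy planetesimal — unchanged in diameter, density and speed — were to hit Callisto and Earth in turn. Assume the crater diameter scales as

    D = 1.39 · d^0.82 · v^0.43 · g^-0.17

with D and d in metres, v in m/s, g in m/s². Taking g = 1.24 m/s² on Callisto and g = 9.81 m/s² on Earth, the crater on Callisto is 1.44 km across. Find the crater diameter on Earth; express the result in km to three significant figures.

All impactor-dependent factors cancel in the ratio, leaving D_Earth/D_Callisto = (g_Earth/g_Callisto)^-0.17.
(9.81/1.24)^-0.17 = 7.911^-0.17 = 0.7036
D_Earth = 0.7036 × 1.44 km = 1.01 km

D ≈ 1.01 km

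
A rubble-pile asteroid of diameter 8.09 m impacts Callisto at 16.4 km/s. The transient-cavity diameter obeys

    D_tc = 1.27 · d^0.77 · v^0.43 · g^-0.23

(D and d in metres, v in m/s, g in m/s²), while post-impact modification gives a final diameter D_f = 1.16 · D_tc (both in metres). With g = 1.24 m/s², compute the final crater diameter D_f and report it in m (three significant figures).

D_f ≈ 455 m

v = 16400 m/s.
d^0.77 = 8.09^0.77 = 5.002
v^0.43 = 16400^0.43 = 64.92
g^-0.23 = 1.24^-0.23 = 0.9517
D_tc = 1.27 × 5.002 × 64.92 × 0.9517 = 392.5 m
D_f = 1.16 × 392.5 = 455.3 m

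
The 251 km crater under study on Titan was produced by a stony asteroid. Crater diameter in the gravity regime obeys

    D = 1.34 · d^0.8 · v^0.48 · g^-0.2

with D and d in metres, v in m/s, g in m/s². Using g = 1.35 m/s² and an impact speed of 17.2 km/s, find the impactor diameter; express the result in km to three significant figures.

d ≈ 12.1 km

Rearranging for d: d = [D / (1.34 · 17200^0.48 · 1.35^-0.2)]^(1/0.8).
D = 251000 m.
17200^0.48 = 107.9
1.35^-0.2 = 0.9417
Denominator = 1.34 × 107.9 × 0.9417 = 136.2
D / 136.2 = 251000 / 136.2 = 1843
d = 1843^(1/0.8) = 1843^1.25 = 12076 m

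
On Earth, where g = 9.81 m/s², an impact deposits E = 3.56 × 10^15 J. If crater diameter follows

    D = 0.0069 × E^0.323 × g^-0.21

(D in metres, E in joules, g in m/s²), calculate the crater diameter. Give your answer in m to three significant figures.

D ≈ 451 m

E^0.323 = (3.56 × 10^15)^0.323 = 1.055 × 10^5
g^-0.21 = 9.81^-0.21 = 0.6191
D = 0.0069 × 1.055 × 10^5 × 0.6191 = 450.7 m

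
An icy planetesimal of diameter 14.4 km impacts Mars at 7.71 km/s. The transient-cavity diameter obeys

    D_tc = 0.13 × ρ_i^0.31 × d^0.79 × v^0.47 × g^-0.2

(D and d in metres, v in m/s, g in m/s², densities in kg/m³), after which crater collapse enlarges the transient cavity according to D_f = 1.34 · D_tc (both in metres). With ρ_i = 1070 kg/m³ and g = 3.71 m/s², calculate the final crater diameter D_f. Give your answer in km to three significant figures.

In SI: d = 14400 m, v = 7710 m/s.
ρ_i^0.31 = 1070^0.31 = 8.692
d^0.79 = 14400^0.79 = 1928
v^0.47 = 7710^0.47 = 67.13
g^-0.2 = 3.71^-0.2 = 0.7694
D_tc = 0.13 × 8.692 × 1928 × 67.13 × 0.7694 = 1.125 × 10^5 m
D_f = 1.34 × 1.125 × 10^5 = 1.508 × 10^5 m
     = 150.8 km

D_f ≈ 151 km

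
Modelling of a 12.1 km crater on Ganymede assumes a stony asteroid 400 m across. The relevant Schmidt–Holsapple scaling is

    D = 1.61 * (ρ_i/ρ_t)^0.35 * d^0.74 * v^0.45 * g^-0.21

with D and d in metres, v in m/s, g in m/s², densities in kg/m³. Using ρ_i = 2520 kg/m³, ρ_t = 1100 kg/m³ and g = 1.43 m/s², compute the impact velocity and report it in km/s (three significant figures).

Rearranging for v: v = [D / (1.61 · (2520/1100)^0.35 · 400^0.74 · 1.43^-0.21)]^(1/0.45).
D = 12100 m.
(2520/1100)^0.35 = 1.337
400^0.74 = 84.24
1.43^-0.21 = 0.9276
Denominator = 1.61 × 1.337 × 84.24 × 0.9276 = 168.2
D / 168.2 = 12100 / 168.2 = 71.94
v = 71.94^(1/0.45) = 71.94^2.2222 = 13383 m/s

v ≈ 13.4 km/s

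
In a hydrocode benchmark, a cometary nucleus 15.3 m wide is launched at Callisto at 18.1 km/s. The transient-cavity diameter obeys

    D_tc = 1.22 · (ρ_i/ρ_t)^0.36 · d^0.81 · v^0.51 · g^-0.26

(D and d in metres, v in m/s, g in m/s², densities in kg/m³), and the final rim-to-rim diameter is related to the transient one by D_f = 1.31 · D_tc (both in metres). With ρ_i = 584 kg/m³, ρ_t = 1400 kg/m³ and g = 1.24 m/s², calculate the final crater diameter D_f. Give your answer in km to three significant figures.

v = 18100 m/s.
(ρ_i/ρ_t)^0.36 = (584/1400)^0.36 = 0.7300
d^0.81 = 15.3^0.81 = 9.112
v^0.51 = 18100^0.51 = 148.4
g^-0.26 = 1.24^-0.26 = 0.9456
D_tc = 1.22 × 0.7300 × 9.112 × 148.4 × 0.9456 = 1139 m
D_f = 1.31 × 1139 = 1492 m
     = 1.492 km

D_f ≈ 1.49 km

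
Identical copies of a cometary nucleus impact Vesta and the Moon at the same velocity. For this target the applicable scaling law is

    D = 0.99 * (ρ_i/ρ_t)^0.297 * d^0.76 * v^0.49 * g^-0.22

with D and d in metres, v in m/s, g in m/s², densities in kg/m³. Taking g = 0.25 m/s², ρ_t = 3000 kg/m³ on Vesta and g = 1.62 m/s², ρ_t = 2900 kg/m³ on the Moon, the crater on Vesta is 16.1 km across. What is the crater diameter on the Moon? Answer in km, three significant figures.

D ≈ 10.8 km

The impactor-only factors (d, v, ρ_i) cancel in the ratio, leaving D_Moon/D_Vesta = (g_Moon/g_Vesta)^-0.22 · (ρ_t,Vesta/ρ_t,Moon)^0.297.
(1.62/0.25)^-0.22 = 6.480^-0.22 = 0.6629
(3000/2900)^0.297 = 1.034^0.297 = 1.010
Ratio = 0.6629 × 1.010 = 0.6695
D_Moon = 0.6695 × 16.1 km = 10.8 km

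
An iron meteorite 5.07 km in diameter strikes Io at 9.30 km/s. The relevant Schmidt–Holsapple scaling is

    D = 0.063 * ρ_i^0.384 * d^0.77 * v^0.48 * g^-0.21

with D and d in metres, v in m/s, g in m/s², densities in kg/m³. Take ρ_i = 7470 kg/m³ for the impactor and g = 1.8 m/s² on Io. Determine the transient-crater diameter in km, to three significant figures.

D ≈ 97.9 km

In SI units: d = 5070 m, v = 9300 m/s.
ρ_i^0.384 = 7470^0.384 = 30.72
d^0.77 = 5070^0.77 = 712.6
v^0.48 = 9300^0.48 = 80.33
g^-0.21 = 1.8^-0.21 = 0.8839
D = 0.063 × 30.72 × 712.6 × 80.33 × 0.8839 = 97924 m
   = 97.92 km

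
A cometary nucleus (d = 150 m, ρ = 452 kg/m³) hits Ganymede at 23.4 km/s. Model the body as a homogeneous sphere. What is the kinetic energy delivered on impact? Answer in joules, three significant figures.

E ≈ 2.19 × 10^17 J

v = 23400 m/s.
Mass m = (π/6) ρ d³ = (π/6) × 452 × (150)³ = 7.987 × 10^8 kg
E = ½ m v² = 0.5 × 7.987 × 10^8 × (23400)² = 2.187 × 10^17 J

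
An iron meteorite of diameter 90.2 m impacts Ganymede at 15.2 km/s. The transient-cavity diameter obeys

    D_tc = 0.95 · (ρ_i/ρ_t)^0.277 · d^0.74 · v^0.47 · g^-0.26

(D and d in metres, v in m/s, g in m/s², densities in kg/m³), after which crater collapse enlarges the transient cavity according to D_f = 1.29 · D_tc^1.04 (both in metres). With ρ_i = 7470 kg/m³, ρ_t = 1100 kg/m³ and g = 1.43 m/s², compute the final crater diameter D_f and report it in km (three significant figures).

D_f ≈ 6.82 km

v = 15200 m/s.
(ρ_i/ρ_t)^0.277 = (7470/1100)^0.277 = 1.700
d^0.74 = 90.2^0.74 = 27.98
v^0.47 = 15200^0.47 = 92.36
g^-0.26 = 1.43^-0.26 = 0.9112
D_tc = 0.95 × 1.700 × 27.98 × 92.36 × 0.9112 = 3803 m
D_f = 1.29 × (3803)^1.04 = 6822 m
     = 6.822 km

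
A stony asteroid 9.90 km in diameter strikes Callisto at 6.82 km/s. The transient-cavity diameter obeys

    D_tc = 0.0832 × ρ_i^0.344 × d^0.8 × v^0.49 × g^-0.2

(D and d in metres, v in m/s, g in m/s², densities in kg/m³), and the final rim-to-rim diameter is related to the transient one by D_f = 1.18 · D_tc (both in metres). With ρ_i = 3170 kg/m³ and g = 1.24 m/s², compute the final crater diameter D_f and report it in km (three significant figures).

D_f ≈ 179 km

In SI: d = 9900 m, v = 6820 m/s.
ρ_i^0.344 = 3170^0.344 = 16.01
d^0.8 = 9900^0.8 = 1572
v^0.49 = 6820^0.49 = 75.61
g^-0.2 = 1.24^-0.2 = 0.9579
D_tc = 0.0832 × 16.01 × 1572 × 75.61 × 0.9579 = 1.517 × 10^5 m
D_f = 1.18 × 1.517 × 10^5 = 1.790 × 10^5 m
     = 179.0 km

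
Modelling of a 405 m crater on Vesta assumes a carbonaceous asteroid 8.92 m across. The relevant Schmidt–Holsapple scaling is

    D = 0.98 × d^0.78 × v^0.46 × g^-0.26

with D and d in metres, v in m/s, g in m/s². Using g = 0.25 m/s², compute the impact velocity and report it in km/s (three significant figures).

Rearranging for v: v = [D / (0.98 · 8.92^0.78 · 0.25^-0.26)]^(1/0.46).
8.92^0.78 = 5.512
0.25^-0.26 = 1.434
Denominator = 0.98 × 5.512 × 1.434 = 7.746
D / 7.746 = 405 / 7.746 = 52.29
v = 52.29^(1/0.46) = 52.29^2.1739 = 5441 m/s

v ≈ 5.44 km/s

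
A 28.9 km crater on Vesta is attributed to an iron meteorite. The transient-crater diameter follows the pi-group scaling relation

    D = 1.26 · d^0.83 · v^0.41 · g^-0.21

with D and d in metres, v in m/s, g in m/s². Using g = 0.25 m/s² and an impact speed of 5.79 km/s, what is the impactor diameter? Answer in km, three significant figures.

Rearranging for d: d = [D / (1.26 · 5790^0.41 · 0.25^-0.21)]^(1/0.83).
D = 28900 m.
5790^0.41 = 34.89
0.25^-0.21 = 1.338
Denominator = 1.26 × 34.89 × 1.338 = 58.82
D / 58.82 = 28900 / 58.82 = 491.3
d = 491.3^(1/0.83) = 491.3^1.2048 = 1748 m

d ≈ 1.75 km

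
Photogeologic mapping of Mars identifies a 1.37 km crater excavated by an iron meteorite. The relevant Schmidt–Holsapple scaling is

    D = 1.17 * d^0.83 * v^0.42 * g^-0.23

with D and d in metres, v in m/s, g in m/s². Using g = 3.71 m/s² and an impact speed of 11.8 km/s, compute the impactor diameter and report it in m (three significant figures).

Rearranging for d: d = [D / (1.17 · 11800^0.42 · 3.71^-0.23)]^(1/0.83).
D = 1370 m.
11800^0.42 = 51.31
3.71^-0.23 = 0.7397
Denominator = 1.17 × 51.31 × 0.7397 = 44.41
D / 44.41 = 1370 / 44.41 = 30.85
d = 30.85^(1/0.83) = 30.85^1.2048 = 62.27 m

d ≈ 62.3 m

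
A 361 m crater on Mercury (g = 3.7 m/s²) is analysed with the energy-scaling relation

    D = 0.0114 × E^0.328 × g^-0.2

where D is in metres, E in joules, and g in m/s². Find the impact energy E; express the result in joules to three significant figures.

E ≈ 1.17 × 10^14 J

Rearranging: E = [D / (0.0114 · g^-0.2)]^(1/0.328).
g^-0.2 = 3.7^-0.2 = 0.7698
D / (0.0114 × 0.7698) = 361 / (8.776 × 10^-3) = 4.113 × 10^4
E = (4.113 × 10^4)^3.0488 = 1.169 × 10^14 J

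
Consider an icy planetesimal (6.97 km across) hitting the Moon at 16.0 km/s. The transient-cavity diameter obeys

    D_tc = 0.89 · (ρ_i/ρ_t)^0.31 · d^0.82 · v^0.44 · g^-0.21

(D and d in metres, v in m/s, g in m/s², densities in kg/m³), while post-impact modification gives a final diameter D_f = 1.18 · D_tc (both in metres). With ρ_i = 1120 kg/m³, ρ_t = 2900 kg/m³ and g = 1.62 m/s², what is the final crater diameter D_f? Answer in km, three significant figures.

In SI: d = 6970 m, v = 16000 m/s.
(ρ_i/ρ_t)^0.31 = (1120/2900)^0.31 = 0.7446
d^0.82 = 6970^0.82 = 1417
v^0.44 = 16000^0.44 = 70.76
g^-0.21 = 1.62^-0.21 = 0.9037
D_tc = 0.89 × 0.7446 × 1417 × 70.76 × 0.9037 = 60050 m
D_f = 1.18 × 60050 = 70859 m
     = 70.86 km

D_f ≈ 70.9 km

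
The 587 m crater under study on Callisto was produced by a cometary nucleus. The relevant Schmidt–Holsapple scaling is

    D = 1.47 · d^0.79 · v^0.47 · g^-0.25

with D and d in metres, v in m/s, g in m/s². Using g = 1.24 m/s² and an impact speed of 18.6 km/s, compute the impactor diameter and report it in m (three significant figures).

Rearranging for d: d = [D / (1.47 · 18600^0.47 · 1.24^-0.25)]^(1/0.79).
18600^0.47 = 101.5
1.24^-0.25 = 0.9476
Denominator = 1.47 × 101.5 × 0.9476 = 141.4
D / 141.4 = 587 / 141.4 = 4.151
d = 4.151^(1/0.79) = 4.151^1.2658 = 6.060 m

d ≈ 6.06 m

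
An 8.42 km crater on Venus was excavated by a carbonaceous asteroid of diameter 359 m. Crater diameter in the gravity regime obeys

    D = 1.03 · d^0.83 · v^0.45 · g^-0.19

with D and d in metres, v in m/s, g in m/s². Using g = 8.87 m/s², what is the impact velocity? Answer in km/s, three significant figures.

v ≈ 24.1 km/s

Rearranging for v: v = [D / (1.03 · 359^0.83 · 8.87^-0.19)]^(1/0.45).
D = 8420 m.
359^0.83 = 132.0
8.87^-0.19 = 0.6605
Denominator = 1.03 × 132.0 × 0.6605 = 89.80
D / 89.80 = 8420 / 89.80 = 93.76
v = 93.76^(1/0.45) = 93.76^2.2222 = 24111 m/s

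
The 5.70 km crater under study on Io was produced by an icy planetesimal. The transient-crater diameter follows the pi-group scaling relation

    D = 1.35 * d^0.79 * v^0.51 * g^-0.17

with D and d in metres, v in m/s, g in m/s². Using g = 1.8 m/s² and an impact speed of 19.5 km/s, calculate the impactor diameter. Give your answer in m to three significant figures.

d ≈ 74.9 m

Rearranging for d: d = [D / (1.35 · 19500^0.51 · 1.8^-0.17)]^(1/0.79).
D = 5700 m.
19500^0.51 = 154.1
1.8^-0.17 = 0.9049
Denominator = 1.35 × 154.1 × 0.9049 = 188.3
D / 188.3 = 5700 / 188.3 = 30.27
d = 30.27^(1/0.79) = 30.27^1.2658 = 74.93 m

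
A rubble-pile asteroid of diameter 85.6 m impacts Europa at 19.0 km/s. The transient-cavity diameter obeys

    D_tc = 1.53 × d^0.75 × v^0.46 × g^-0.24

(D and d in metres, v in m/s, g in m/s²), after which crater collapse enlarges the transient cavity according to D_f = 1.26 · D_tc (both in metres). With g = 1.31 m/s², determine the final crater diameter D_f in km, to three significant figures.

D_f ≈ 4.73 km

v = 19000 m/s.
d^0.75 = 85.6^0.75 = 28.14
v^0.46 = 19000^0.46 = 92.95
g^-0.24 = 1.31^-0.24 = 0.9372
D_tc = 1.53 × 28.14 × 92.95 × 0.9372 = 3751 m
D_f = 1.26 × 3751 = 4726 m
     = 4.726 km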